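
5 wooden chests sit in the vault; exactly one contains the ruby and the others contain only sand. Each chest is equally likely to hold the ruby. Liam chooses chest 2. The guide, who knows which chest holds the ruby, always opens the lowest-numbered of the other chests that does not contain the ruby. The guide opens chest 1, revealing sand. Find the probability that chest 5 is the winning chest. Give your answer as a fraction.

1/4

Condition on the true location of the ruby.
If it is in chest 1 (prior 1/5): the guide opened chest 1, so this case is ruled out; weight (1/5)·0 = 0.
If it is in any of chests 2, 3, 4, and 5 (prior 1/5 each): chest 1 is the lowest-numbered option available, probability 1; weight (1/5)·1 = 1/5 each.
The weights sum to 4/5.
So P(the ruby in chest 5 | the guide opened chest 1) = (1/5) / (4/5) = 1/4.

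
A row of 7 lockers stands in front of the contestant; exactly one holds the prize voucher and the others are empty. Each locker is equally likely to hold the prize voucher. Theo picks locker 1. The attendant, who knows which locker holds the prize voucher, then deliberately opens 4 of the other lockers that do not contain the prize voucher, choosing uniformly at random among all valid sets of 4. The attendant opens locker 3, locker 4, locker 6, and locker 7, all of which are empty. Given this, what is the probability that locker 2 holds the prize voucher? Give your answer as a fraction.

3/7

Apply Bayes' rule, conditioning on where the prize voucher actually is.
If it is in locker 1 (prior 1/7): the attendant has 15 equally likely choices, so probability 1/15; weight (1/7)·(1/15) = 1/105.
If it is in either of lockers 2 and 5 (prior 1/7 each): the attendant has 5 equally likely choices, so probability 1/5; weight (1/7)·(1/5) = 1/35 each.
If it is in any of lockers 3, 4, 6, and 7 (prior 1/7 each): that locker was opened and seen not to hold the prize — ruled out; weight (1/7)·0 = 0 each.
The weights sum to 1/15.
So P(the prize voucher in locker 2 | the attendant opened locker 3, locker 4, locker 6, and locker 7) = (1/35) / (1/15) = 3/7.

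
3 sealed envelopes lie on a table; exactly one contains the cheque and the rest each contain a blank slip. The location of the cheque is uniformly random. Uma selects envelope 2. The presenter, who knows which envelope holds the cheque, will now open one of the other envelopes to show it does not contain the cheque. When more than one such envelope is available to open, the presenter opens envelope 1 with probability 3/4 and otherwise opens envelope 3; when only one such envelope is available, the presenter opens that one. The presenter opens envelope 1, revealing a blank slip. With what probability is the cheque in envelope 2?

3/7

Apply Bayes' rule, conditioning on where the cheque actually is.
If it is in envelope 1 (prior 1/3): the presenter opened envelope 1, so this case is ruled out; weight (1/3)·0 = 0.
If it is in envelope 2 (prior 1/3): envelope 1 is available, opened with probability 3/4; weight (1/3)·(3/4) = 1/4.
If it is in envelope 3 (prior 1/3): only envelope 1 is available, probability 1; weight (1/3)·1 = 1/3.
The weights sum to 7/12.
So P(the cheque in envelope 2 | the presenter opened envelope 1) = (1/4) / (7/12) = 3/7.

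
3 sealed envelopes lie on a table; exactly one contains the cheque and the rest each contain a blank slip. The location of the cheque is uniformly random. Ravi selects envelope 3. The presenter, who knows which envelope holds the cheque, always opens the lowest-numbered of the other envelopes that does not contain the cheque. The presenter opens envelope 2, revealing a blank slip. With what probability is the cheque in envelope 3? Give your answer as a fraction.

Apply Bayes' rule, conditioning on where the cheque actually is.
If it is in envelope 1 (prior 1/3): envelope 2 is the lowest-numbered option available, probability 1; weight (1/3)·1 = 1/3.
If it is in envelope 2 (prior 1/3): the presenter opened envelope 2, so this case is ruled out; weight (1/3)·0 = 0.
If it is in envelope 3 (prior 1/3): the presenter would have opened envelope 1 instead, probability 0; weight (1/3)·0 = 0.
The weights sum to 1/3.
So P(the cheque in envelope 3 | the presenter opened envelope 2) = 0 / (1/3) = 0.

0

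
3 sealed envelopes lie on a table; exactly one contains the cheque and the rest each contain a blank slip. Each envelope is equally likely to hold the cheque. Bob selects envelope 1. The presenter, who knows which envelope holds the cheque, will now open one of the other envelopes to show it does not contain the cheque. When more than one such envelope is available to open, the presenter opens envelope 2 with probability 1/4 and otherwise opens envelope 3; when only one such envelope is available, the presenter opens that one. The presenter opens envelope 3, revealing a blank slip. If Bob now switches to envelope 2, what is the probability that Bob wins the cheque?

4/7

Condition on the true location of the cheque.
If it is in envelope 1 (prior 1/3): envelope 2 is available but not opened, probability 3/4; weight (1/3)·(3/4) = 1/4.
If it is in envelope 2 (prior 1/3): only envelope 3 is available, probability 1; weight (1/3)·1 = 1/3.
If it is in envelope 3 (prior 1/3): the presenter opened envelope 3, so this case is ruled out; weight (1/3)·0 = 0.
The weights sum to 7/12.
So P(the cheque in envelope 2 | the presenter opened envelope 3) = (1/3) / (7/12) = 4/7.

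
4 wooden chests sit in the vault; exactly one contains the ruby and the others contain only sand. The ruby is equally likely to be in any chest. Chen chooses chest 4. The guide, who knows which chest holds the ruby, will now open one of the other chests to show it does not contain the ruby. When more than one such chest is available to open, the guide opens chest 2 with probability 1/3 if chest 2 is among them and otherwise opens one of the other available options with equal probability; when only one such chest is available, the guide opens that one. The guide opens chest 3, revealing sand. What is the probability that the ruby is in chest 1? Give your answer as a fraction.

4/9

Consider each possible location of the ruby in turn.
If it is in chest 1 (prior 1/4): chest 2 is available but not opened, probability 2/3; weight (1/4)·(2/3) = 1/6.
If it is in chest 2 (prior 1/4): chest 2 holds the prize so is unavailable; the guide chooses uniformly among the 2 others, probability 1/2; weight (1/4)·(1/2) = 1/8.
If it is in chest 3 (prior 1/4): the guide opened chest 3, so this case is ruled out; weight (1/4)·0 = 0.
If it is in chest 4 (prior 1/4): chest 2 is available but not opened; chest 3 gets probability (1 − 1/3)/2 = 1/3; weight (1/4)·(1/3) = 1/12.
The weights sum to 3/8.
So P(the ruby in chest 1 | the guide opened chest 3) = (1/6) / (3/8) = 4/9.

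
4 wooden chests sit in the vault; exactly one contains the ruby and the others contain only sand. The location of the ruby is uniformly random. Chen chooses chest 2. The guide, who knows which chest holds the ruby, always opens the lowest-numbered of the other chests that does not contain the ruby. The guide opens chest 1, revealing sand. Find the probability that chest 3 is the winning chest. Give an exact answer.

1/3

Apply Bayes' rule, conditioning on where the ruby actually is.
If it is in chest 1 (prior 1/4): the guide opened chest 1, so this case is ruled out; weight (1/4)·0 = 0.
If it is in any of chests 2, 3, and 4 (prior 1/4 each): chest 1 is the lowest-numbered option available, probability 1; weight (1/4)·1 = 1/4 each.
The weights sum to 3/4.
So P(the ruby in chest 3 | the guide opened chest 1) = (1/4) / (3/4) = 1/3.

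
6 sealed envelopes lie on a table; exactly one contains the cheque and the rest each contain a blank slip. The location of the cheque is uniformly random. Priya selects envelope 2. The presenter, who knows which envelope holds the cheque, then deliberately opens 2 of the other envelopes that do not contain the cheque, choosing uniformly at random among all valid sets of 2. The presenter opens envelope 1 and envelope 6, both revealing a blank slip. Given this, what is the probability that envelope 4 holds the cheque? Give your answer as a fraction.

5/18

Apply Bayes' rule, conditioning on where the cheque actually is.
If it is in either of envelopes 1 and 6 (prior 1/6 each): that envelope was opened and seen not to hold the prize — ruled out; weight (1/6)·0 = 0 each.
If it is in envelope 2 (prior 1/6): the presenter has 10 equally likely choices, so probability 1/10; weight (1/6)·(1/10) = 1/60.
If it is in any of envelopes 3, 4, and 5 (prior 1/6 each): the presenter has 6 equally likely choices, so probability 1/6; weight (1/6)·(1/6) = 1/36 each.
The weights sum to 1/10.
So P(the cheque in envelope 4 | the presenter opened envelope 1 and envelope 6) = (1/36) / (1/10) = 5/18.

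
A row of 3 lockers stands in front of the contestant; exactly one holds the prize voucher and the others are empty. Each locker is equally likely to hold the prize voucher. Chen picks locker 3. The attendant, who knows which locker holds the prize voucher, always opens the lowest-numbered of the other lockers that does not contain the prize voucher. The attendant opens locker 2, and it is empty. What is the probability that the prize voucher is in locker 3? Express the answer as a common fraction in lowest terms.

0

Consider each possible location of the prize voucher in turn.
If it is in locker 1 (prior 1/3): locker 2 is the lowest-numbered option available, probability 1; weight (1/3)·1 = 1/3.
If it is in locker 2 (prior 1/3): the attendant opened locker 2, so this case is ruled out; weight (1/3)·0 = 0.
If it is in locker 3 (prior 1/3): the attendant would have opened locker 1 instead, probability 0; weight (1/3)·0 = 0.
The weights sum to 1/3.
So P(the prize voucher in locker 3 | the attendant opened locker 2) = 0 / (1/3) = 0.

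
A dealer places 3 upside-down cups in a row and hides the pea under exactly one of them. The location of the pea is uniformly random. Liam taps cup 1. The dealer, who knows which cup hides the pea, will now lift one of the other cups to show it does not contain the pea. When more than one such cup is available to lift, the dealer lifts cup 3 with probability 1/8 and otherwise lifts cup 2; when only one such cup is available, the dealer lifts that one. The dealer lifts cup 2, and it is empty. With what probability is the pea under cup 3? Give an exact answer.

Apply Bayes' rule, conditioning on where the pea actually is.
If it is under cup 1 (prior 1/3): cup 3 is available but not opened, probability 7/8; weight (1/3)·(7/8) = 7/24.
If it is under cup 2 (prior 1/3): the dealer opened cup 2, so this case is ruled out; weight (1/3)·0 = 0.
If it is under cup 3 (prior 1/3): only cup 2 is available, probability 1; weight (1/3)·1 = 1/3.
The weights sum to 5/8.
So P(the pea under cup 3 | the dealer opened cup 2) = (1/3) / (5/8) = 8/15.

8/15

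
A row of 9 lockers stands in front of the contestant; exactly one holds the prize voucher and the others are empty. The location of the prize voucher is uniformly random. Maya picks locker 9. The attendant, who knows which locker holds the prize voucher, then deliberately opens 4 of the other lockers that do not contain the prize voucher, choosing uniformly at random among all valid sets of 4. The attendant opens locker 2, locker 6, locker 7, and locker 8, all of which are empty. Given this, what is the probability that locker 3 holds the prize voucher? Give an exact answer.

Consider each possible location of the prize voucher in turn.
If it is in any of lockers 1, 3, 4, and 5 (prior 1/9 each): the attendant has 35 equally likely choices, so probability 1/35; weight (1/9)·(1/35) = 1/315 each.
If it is in any of lockers 2, 6, 7, and 8 (prior 1/9 each): that locker was opened and seen not to hold the prize — ruled out; weight (1/9)·0 = 0 each.
If it is in locker 9 (prior 1/9): the attendant has 70 equally likely choices, so probability 1/70; weight (1/9)·(1/70) = 1/630.
The weights sum to 1/70.
So P(the prize voucher in locker 3 | the attendant opened locker 2, locker 6, locker 7, and locker 8) = (1/315) / (1/70) = 2/9.

2/9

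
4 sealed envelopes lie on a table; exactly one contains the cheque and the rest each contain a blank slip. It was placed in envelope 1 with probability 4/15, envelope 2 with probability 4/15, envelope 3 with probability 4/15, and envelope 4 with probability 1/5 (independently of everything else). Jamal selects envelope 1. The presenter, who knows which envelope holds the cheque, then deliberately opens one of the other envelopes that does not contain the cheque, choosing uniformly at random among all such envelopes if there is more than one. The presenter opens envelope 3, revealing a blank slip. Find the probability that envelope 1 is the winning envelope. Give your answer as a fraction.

8/29

Consider each possible location of the cheque in turn.
If it is in envelope 1 (prior 4/15): the presenter has 3 equally likely choices, so probability 1/3; weight (4/15)·(1/3) = 4/45.
If it is in envelope 2 (prior 4/15): the presenter has 2 equally likely choices, so probability 1/2; weight (4/15)·(1/2) = 2/15.
If it is in envelope 3 (prior 4/15): the presenter opened envelope 3, so this case is ruled out; weight (4/15)·0 = 0.
If it is in envelope 4 (prior 1/5): the presenter has 2 equally likely choices, so probability 1/2; weight (1/5)·(1/2) = 1/10.
The weights sum to 29/90.
So P(the cheque in envelope 1 | the presenter opened envelope 3) = (4/45) / (29/90) = 8/29.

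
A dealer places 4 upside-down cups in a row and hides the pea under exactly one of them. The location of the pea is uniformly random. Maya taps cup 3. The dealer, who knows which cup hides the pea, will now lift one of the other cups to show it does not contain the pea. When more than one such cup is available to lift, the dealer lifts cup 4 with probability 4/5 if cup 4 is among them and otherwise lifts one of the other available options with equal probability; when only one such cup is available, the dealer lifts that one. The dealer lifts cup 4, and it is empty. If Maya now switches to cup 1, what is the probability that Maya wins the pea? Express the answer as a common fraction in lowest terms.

1/3

Condition on the true location of the pea.
If it is under any of cups 1, 2, and 3 (prior 1/4 each): cup 4 is available, opened with probability 4/5; weight (1/4)·(4/5) = 1/5 each.
If it is under cup 4 (prior 1/4): the dealer opened cup 4, so this case is ruled out; weight (1/4)·0 = 0.
The weights sum to 3/5.
So P(the pea under cup 1 | the dealer opened cup 4) = (1/5) / (3/5) = 1/3.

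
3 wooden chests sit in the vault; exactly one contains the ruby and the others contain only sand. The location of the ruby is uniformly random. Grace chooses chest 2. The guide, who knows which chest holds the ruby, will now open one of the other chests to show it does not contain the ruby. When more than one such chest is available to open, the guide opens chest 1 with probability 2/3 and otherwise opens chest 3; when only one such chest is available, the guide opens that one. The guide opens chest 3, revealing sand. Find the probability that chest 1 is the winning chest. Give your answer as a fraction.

3/4

Consider each possible location of the ruby in turn.
If it is in chest 1 (prior 1/3): only chest 3 is available, probability 1; weight (1/3)·1 = 1/3.
If it is in chest 2 (prior 1/3): chest 1 is available but not opened, probability 1/3; weight (1/3)·(1/3) = 1/9.
If it is in chest 3 (prior 1/3): the guide opened chest 3, so this case is ruled out; weight (1/3)·0 = 0.
The weights sum to 4/9.
So P(the ruby in chest 1 | the guide opened chest 3) = (1/3) / (4/9) = 3/4.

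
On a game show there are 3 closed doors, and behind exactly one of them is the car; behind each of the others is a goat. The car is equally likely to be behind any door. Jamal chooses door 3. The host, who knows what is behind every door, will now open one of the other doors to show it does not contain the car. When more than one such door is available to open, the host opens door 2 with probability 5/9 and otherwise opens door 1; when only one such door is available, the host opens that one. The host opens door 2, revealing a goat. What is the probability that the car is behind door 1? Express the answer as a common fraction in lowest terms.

9/14

Condition on the true location of the car.
If it is behind door 1 (prior 1/3): only door 2 is available, probability 1; weight (1/3)·1 = 1/3.
If it is behind door 2 (prior 1/3): the host opened door 2, so this case is ruled out; weight (1/3)·0 = 0.
If it is behind door 3 (prior 1/3): door 2 is available, opened with probability 5/9; weight (1/3)·(5/9) = 5/27.
The weights sum to 14/27.
So P(the car behind door 1 | the host opened door 2) = (1/3) / (14/27) = 9/14.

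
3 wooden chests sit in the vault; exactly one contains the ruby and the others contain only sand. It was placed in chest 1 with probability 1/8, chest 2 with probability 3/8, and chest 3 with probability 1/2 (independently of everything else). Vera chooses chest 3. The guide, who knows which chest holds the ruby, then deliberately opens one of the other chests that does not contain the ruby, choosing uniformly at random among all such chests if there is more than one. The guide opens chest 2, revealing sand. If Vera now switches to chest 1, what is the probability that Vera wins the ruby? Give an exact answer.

Apply Bayes' rule, conditioning on where the ruby actually is.
If it is in chest 1 (prior 1/8): the guide has no choice, probability 1; weight (1/8)·1 = 1/8.
If it is in chest 2 (prior 3/8): the guide opened chest 2, so this case is ruled out; weight (3/8)·0 = 0.
If it is in chest 3 (prior 1/2): the guide has 2 equally likely choices, so probability 1/2; weight (1/2)·(1/2) = 1/4.
The weights sum to 3/8.
So P(the ruby in chest 1 | the guide opened chest 2) = (1/8) / (3/8) = 1/3.

1/3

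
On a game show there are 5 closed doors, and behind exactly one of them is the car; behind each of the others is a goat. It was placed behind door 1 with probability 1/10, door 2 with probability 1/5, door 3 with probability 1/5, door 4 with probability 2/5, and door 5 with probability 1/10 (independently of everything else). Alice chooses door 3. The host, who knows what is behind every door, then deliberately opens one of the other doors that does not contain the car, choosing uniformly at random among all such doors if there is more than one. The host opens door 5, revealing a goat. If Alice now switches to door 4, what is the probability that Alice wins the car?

Consider each possible location of the car in turn.
If it is behind door 1 (prior 1/10): the host has 3 equally likely choices, so probability 1/3; weight (1/10)·(1/3) = 1/30.
If it is behind door 2 (prior 1/5): the host has 3 equally likely choices, so probability 1/3; weight (1/5)·(1/3) = 1/15.
If it is behind door 3 (prior 1/5): the host has 4 equally likely choices, so probability 1/4; weight (1/5)·(1/4) = 1/20.
If it is behind door 4 (prior 2/5): the host has 3 equally likely choices, so probability 1/3; weight (2/5)·(1/3) = 2/15.
If it is behind door 5 (prior 1/10): the host opened door 5, so this case is ruled out; weight (1/10)·0 = 0.
The weights sum to 17/60.
So P(the car behind door 4 | the host opened door 5) = (2/15) / (17/60) = 8/17.

8/17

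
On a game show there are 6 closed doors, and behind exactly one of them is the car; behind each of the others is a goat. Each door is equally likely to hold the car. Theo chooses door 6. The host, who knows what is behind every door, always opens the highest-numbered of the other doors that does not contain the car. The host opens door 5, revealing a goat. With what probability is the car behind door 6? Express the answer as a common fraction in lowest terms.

1/5

Condition on the true location of the car.
If it is behind any of doors 1, 2, 3, 4, and 6 (prior 1/6 each): door 5 is the highest-numbered option available, probability 1; weight (1/6)·1 = 1/6 each.
If it is behind door 5 (prior 1/6): the host opened door 5, so this case is ruled out; weight (1/6)·0 = 0.
The weights sum to 5/6.
So P(the car behind door 6 | the host opened door 5) = (1/6) / (5/6) = 1/5.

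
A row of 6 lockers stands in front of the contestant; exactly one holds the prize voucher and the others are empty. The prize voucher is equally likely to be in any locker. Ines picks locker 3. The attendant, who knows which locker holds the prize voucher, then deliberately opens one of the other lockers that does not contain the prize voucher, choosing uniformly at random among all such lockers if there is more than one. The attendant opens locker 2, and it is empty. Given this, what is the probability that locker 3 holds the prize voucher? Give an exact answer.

1/6

Consider each possible location of the prize voucher in turn.
If it is in any of lockers 1, 4, 5, and 6 (prior 1/6 each): the attendant has 4 equally likely choices, so probability 1/4; weight (1/6)·(1/4) = 1/24 each.
If it is in locker 2 (prior 1/6): the attendant opened locker 2, so this case is ruled out; weight (1/6)·0 = 0.
If it is in locker 3 (prior 1/6): the attendant has 5 equally likely choices, so probability 1/5; weight (1/6)·(1/5) = 1/30.
The weights sum to 1/5.
So P(the prize voucher in locker 3 | the attendant opened locker 2) = (1/30) / (1/5) = 1/6.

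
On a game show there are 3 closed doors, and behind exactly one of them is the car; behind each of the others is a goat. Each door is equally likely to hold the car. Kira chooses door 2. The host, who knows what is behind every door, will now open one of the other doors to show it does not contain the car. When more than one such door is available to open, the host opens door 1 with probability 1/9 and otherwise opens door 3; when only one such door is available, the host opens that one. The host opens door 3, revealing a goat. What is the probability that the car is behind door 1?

9/17

Consider each possible location of the car in turn.
If it is behind door 1 (prior 1/3): only door 3 is available, probability 1; weight (1/3)·1 = 1/3.
If it is behind door 2 (prior 1/3): door 1 is available but not opened, probability 8/9; weight (1/3)·(8/9) = 8/27.
If it is behind door 3 (prior 1/3): the host opened door 3, so this case is ruled out; weight (1/3)·0 = 0.
The weights sum to 17/27.
So P(the car behind door 1 | the host opened door 3) = (1/3) / (17/27) = 9/17.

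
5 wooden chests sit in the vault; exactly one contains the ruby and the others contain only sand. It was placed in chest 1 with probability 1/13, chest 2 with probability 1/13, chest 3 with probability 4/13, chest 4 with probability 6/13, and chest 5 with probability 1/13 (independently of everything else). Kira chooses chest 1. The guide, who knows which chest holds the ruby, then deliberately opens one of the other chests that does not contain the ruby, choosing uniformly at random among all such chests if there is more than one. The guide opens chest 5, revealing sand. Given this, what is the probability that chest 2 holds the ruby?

4/47

Condition on the true location of the ruby.
If it is in chest 1 (prior 1/13): the guide has 4 equally likely choices, so probability 1/4; weight (1/13)·(1/4) = 1/52.
If it is in chest 2 (prior 1/13): the guide has 3 equally likely choices, so probability 1/3; weight (1/13)·(1/3) = 1/39.
If it is in chest 3 (prior 4/13): the guide has 3 equally likely choices, so probability 1/3; weight (4/13)·(1/3) = 4/39.
If it is in chest 4 (prior 6/13): the guide has 3 equally likely choices, so probability 1/3; weight (6/13)·(1/3) = 2/13.
If it is in chest 5 (prior 1/13): the guide opened chest 5, so this case is ruled out; weight (1/13)·0 = 0.
The weights sum to 47/156.
So P(the ruby in chest 2 | the guide opened chest 5) = (1/39) / (47/156) = 4/47.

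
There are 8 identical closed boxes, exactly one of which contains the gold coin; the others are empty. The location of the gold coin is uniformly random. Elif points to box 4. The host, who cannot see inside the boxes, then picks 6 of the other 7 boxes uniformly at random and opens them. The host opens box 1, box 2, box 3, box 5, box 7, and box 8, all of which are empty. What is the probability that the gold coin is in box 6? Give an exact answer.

1/2

Consider each possible location of the gold coin in turn.
If it is in any of boxes 1, 2, 3, 5, 7, and 8 (prior 1/8 each): that box was opened and seen not to hold the prize — ruled out; weight (1/8)·0 = 0 each.
If it is in either of boxes 4 and 6 (prior 1/8 each): the host picks exactly this set with probability 1/7 regardless, and none is the prize; weight (1/8)·(1/7) = 1/56 each.
The weights sum to 1/28.
So P(the gold coin in box 6 | the host opened box 1, box 2, box 3, box 5, box 7, and box 8) = (1/56) / (1/28) = 1/2.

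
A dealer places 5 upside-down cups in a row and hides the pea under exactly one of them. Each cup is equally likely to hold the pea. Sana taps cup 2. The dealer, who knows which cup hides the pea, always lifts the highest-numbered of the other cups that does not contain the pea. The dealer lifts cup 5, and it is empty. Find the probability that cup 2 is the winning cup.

Apply Bayes' rule, conditioning on where the pea actually is.
If it is under any of cups 1, 2, 3, and 4 (prior 1/5 each): cup 5 is the highest-numbered option available, probability 1; weight (1/5)·1 = 1/5 each.
If it is under cup 5 (prior 1/5): the dealer opened cup 5, so this case is ruled out; weight (1/5)·0 = 0.
The weights sum to 4/5.
So P(the pea under cup 2 | the dealer opened cup 5) = (1/5) / (4/5) = 1/4.

1/4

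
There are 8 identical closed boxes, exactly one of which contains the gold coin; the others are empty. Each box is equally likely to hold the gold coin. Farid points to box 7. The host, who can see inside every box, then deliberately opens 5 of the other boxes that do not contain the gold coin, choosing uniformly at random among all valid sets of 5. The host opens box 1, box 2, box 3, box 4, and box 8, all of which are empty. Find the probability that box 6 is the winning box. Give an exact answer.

7/16

Apply Bayes' rule, conditioning on where the gold coin actually is.
If it is in any of boxes 1, 2, 3, 4, and 8 (prior 1/8 each): that box was opened and seen not to hold the prize — ruled out; weight (1/8)·0 = 0 each.
If it is in either of boxes 5 and 6 (prior 1/8 each): the host has 6 equally likely choices, so probability 1/6; weight (1/8)·(1/6) = 1/48 each.
If it is in box 7 (prior 1/8): the host has 21 equally likely choices, so probability 1/21; weight (1/8)·(1/21) = 1/168.
The weights sum to 1/21.
So P(the gold coin in box 6 | the host opened box 1, box 2, box 3, box 4, and box 8) = (1/48) / (1/21) = 7/16.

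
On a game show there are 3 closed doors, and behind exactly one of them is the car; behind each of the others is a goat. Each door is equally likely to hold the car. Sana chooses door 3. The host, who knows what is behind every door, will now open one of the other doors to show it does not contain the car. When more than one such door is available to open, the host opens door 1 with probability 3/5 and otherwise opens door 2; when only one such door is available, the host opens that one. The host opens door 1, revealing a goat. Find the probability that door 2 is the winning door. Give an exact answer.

5/8

Condition on the true location of the car.
If it is behind door 1 (prior 1/3): the host opened door 1, so this case is ruled out; weight (1/3)·0 = 0.
If it is behind door 2 (prior 1/3): only door 1 is available, probability 1; weight (1/3)·1 = 1/3.
If it is behind door 3 (prior 1/3): door 1 is available, opened with probability 3/5; weight (1/3)·(3/5) = 1/5.
The weights sum to 8/15.
So P(the car behind door 2 | the host opened door 1) = (1/3) / (8/15) = 5/8.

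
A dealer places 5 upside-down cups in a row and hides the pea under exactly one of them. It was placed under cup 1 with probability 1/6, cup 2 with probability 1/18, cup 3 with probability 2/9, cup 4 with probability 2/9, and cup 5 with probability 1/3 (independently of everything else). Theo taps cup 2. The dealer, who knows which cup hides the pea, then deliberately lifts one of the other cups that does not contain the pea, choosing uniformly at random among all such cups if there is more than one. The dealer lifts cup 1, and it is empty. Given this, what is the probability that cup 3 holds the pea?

16/59

Apply Bayes' rule, conditioning on where the pea actually is.
If it is under cup 1 (prior 1/6): the dealer opened cup 1, so this case is ruled out; weight (1/6)·0 = 0.
If it is under cup 2 (prior 1/18): the dealer has 4 equally likely choices, so probability 1/4; weight (1/18)·(1/4) = 1/72.
If it is under either of cups 3 and 4 (prior 2/9 each): the dealer has 3 equally likely choices, so probability 1/3; weight (2/9)·(1/3) = 2/27 each.
If it is under cup 5 (prior 1/3): the dealer has 3 equally likely choices, so probability 1/3; weight (1/3)·(1/3) = 1/9.
The weights sum to 59/216.
So P(the pea under cup 3 | the dealer opened cup 1) = (2/27) / (59/216) = 16/59.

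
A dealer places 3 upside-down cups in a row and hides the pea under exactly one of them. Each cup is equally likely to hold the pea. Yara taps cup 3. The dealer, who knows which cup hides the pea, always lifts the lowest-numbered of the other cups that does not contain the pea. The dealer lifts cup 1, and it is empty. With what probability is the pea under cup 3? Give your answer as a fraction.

1/2

Consider each possible location of the pea in turn.
If it is under cup 1 (prior 1/3): the dealer opened cup 1, so this case is ruled out; weight (1/3)·0 = 0.
If it is under either of cups 2 and 3 (prior 1/3 each): cup 1 is the lowest-numbered option available, probability 1; weight (1/3)·1 = 1/3 each.
The weights sum to 2/3.
So P(the pea under cup 3 | the dealer opened cup 1) = (1/3) / (2/3) = 1/2.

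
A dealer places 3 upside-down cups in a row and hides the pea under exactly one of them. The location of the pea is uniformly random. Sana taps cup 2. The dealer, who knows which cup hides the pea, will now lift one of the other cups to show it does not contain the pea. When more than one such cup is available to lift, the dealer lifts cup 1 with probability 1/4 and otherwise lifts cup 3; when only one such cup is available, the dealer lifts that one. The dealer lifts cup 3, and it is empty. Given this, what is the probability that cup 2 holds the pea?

Condition on the true location of the pea.
If it is under cup 1 (prior 1/3): only cup 3 is available, probability 1; weight (1/3)·1 = 1/3.
If it is under cup 2 (prior 1/3): cup 1 is available but not opened, probability 3/4; weight (1/3)·(3/4) = 1/4.
If it is under cup 3 (prior 1/3): the dealer opened cup 3, so this case is ruled out; weight (1/3)·0 = 0.
The weights sum to 7/12.
So P(the pea under cup 2 | the dealer opened cup 3) = (1/4) / (7/12) = 3/7.

3/7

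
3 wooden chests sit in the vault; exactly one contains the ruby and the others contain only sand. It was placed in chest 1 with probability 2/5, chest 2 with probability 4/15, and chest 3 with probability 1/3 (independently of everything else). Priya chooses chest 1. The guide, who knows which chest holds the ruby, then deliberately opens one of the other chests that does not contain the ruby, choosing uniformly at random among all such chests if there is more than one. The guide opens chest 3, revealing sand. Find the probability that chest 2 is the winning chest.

Condition on the true location of the ruby.
If it is in chest 1 (prior 2/5): the guide has 2 equally likely choices, so probability 1/2; weight (2/5)·(1/2) = 1/5.
If it is in chest 2 (prior 4/15): the guide has no choice, probability 1; weight (4/15)·1 = 4/15.
If it is in chest 3 (prior 1/3): the guide opened chest 3, so this case is ruled out; weight (1/3)·0 = 0.
The weights sum to 7/15.
So P(the ruby in chest 2 | the guide opened chest 3) = (4/15) / (7/15) = 4/7.

4/7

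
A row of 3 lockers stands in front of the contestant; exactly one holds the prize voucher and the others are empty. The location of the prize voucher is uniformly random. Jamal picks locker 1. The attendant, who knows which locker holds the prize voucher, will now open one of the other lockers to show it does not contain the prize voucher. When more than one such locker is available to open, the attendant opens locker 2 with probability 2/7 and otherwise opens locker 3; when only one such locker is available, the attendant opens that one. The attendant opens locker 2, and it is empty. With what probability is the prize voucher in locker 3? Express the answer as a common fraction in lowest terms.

7/9

Consider each possible location of the prize voucher in turn.
If it is in locker 1 (prior 1/3): locker 2 is available, opened with probability 2/7; weight (1/3)·(2/7) = 2/21.
If it is in locker 2 (prior 1/3): the attendant opened locker 2, so this case is ruled out; weight (1/3)·0 = 0.
If it is in locker 3 (prior 1/3): only locker 2 is available, probability 1; weight (1/3)·1 = 1/3.
The weights sum to 3/7.
So P(the prize voucher in locker 3 | the attendant opened locker 2) = (1/3) / (3/7) = 7/9.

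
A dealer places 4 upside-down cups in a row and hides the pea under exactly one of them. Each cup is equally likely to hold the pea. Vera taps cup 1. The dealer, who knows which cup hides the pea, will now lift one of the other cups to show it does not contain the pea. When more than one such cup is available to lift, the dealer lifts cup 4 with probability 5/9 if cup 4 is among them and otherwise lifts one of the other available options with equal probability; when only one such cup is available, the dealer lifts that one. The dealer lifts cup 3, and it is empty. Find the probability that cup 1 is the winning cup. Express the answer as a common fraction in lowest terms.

Apply Bayes' rule, conditioning on where the pea actually is.
If it is under cup 1 (prior 1/4): cup 4 is available but not opened; cup 3 gets probability (1 − 5/9)/2 = 2/9; weight (1/4)·(2/9) = 1/18.
If it is under cup 2 (prior 1/4): cup 4 is available but not opened, probability 4/9; weight (1/4)·(4/9) = 1/9.
If it is under cup 3 (prior 1/4): the dealer opened cup 3, so this case is ruled out; weight (1/4)·0 = 0.
If it is under cup 4 (prior 1/4): cup 4 holds the prize so is unavailable; the dealer chooses uniformly among the 2 others, probability 1/2; weight (1/4)·(1/2) = 1/8.
The weights sum to 7/24.
So P(the pea under cup 1 | the dealer opened cup 3) = (1/18) / (7/24) = 4/21.

4/21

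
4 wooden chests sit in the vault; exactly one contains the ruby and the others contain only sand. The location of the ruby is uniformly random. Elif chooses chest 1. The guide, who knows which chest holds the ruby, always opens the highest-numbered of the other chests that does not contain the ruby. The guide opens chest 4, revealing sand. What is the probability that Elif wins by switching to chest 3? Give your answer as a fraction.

1/3

Apply Bayes' rule, conditioning on where the ruby actually is.
If it is in any of chests 1, 2, and 3 (prior 1/4 each): chest 4 is the highest-numbered option available, probability 1; weight (1/4)·1 = 1/4 each.
If it is in chest 4 (prior 1/4): the guide opened chest 4, so this case is ruled out; weight (1/4)·0 = 0.
The weights sum to 3/4.
So P(the ruby in chest 3 | the guide opened chest 4) = (1/4) / (3/4) = 1/3.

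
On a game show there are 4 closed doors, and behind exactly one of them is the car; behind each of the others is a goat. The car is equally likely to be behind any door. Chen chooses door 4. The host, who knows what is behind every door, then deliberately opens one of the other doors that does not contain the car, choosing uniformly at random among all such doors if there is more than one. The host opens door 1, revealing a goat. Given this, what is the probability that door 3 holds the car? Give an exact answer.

Condition on the true location of the car.
If it is behind door 1 (prior 1/4): the host opened door 1, so this case is ruled out; weight (1/4)·0 = 0.
If it is behind either of doors 2 and 3 (prior 1/4 each): the host has 2 equally likely choices, so probability 1/2; weight (1/4)·(1/2) = 1/8 each.
If it is behind door 4 (prior 1/4): the host has 3 equally likely choices, so probability 1/3; weight (1/4)·(1/3) = 1/12.
The weights sum to 1/3.
So P(the car behind door 3 | the host opened door 1) = (1/8) / (1/3) = 3/8.

3/8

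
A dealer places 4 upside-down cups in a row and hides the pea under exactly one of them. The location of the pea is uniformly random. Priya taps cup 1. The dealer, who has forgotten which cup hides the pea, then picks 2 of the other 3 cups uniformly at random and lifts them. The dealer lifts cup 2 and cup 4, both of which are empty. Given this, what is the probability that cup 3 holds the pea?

Apply Bayes' rule, conditioning on where the pea actually is.
If it is under either of cups 1 and 3 (prior 1/4 each): the dealer picks exactly this set with probability 1/3 regardless, and none is the prize; weight (1/4)·(1/3) = 1/12 each.
If it is under either of cups 2 and 4 (prior 1/4 each): that cup was opened and seen not to hold the prize — ruled out; weight (1/4)·0 = 0 each.
The weights sum to 1/6.
So P(the pea under cup 3 | the dealer opened cup 2 and cup 4) = (1/12) / (1/6) = 1/2.

1/2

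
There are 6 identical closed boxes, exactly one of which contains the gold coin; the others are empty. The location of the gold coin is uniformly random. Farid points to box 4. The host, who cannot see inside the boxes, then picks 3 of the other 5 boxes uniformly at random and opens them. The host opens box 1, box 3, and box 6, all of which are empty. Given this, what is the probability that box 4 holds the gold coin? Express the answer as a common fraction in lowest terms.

Apply Bayes' rule, conditioning on where the gold coin actually is.
If it is in any of boxes 1, 3, and 6 (prior 1/6 each): that box was opened and seen not to hold the prize — ruled out; weight (1/6)·0 = 0 each.
If it is in any of boxes 2, 4, and 5 (prior 1/6 each): the host picks exactly this set with probability 1/10 regardless, and none is the prize; weight (1/6)·(1/10) = 1/60 each.
The weights sum to 1/20.
So P(the gold coin in box 4 | the host opened box 1, box 3, and box 6) = (1/60) / (1/20) = 1/3.

1/3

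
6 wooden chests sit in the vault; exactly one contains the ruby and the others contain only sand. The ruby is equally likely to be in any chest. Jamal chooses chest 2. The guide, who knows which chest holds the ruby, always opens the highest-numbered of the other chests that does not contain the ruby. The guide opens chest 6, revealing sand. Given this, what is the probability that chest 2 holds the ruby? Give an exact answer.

Apply Bayes' rule, conditioning on where the ruby actually is.
If it is in any of chests 1, 2, 3, 4, and 5 (prior 1/6 each): chest 6 is the highest-numbered option available, probability 1; weight (1/6)·1 = 1/6 each.
If it is in chest 6 (prior 1/6): the guide opened chest 6, so this case is ruled out; weight (1/6)·0 = 0.
The weights sum to 5/6.
So P(the ruby in chest 2 | the guide opened chest 6) = (1/6) / (5/6) = 1/5.

1/5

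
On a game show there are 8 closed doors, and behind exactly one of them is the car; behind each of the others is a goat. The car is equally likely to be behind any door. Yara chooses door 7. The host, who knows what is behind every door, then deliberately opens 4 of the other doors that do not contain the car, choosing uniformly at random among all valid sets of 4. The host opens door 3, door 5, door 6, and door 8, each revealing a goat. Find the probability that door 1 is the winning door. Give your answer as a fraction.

7/24

Consider each possible location of the car in turn.
If it is behind any of doors 1, 2, and 4 (prior 1/8 each): the host has 15 equally likely choices, so probability 1/15; weight (1/8)·(1/15) = 1/120 each.
If it is behind any of doors 3, 5, 6, and 8 (prior 1/8 each): that door was opened and seen not to hold the prize — ruled out; weight (1/8)·0 = 0 each.
If it is behind door 7 (prior 1/8): the host has 35 equally likely choices, so probability 1/35; weight (1/8)·(1/35) = 1/280.
The weights sum to 1/35.
So P(the car behind door 1 | the host opened door 3, door 5, door 6, and door 8) = (1/120) / (1/35) = 7/24.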